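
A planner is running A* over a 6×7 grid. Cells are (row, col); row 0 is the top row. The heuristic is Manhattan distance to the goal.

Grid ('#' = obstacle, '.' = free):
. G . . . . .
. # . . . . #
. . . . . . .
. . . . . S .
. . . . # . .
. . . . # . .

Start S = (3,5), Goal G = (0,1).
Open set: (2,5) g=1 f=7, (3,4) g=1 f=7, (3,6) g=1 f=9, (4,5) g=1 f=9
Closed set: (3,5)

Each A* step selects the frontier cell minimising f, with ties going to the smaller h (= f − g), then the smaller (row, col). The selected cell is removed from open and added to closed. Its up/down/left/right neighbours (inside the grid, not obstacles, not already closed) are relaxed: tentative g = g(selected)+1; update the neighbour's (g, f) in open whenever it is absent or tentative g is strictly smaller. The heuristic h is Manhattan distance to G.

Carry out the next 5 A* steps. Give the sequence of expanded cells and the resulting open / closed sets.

order=[(2,5) → (1,5) → (0,5) → (0,4) → (0,3)]; open=[(0,2) g=6 f=7, (0,6) g=4 f=9, (1,3) g=6 f=9, (1,4) g=3 f=7, (2,4) g=2 f=7, (2,6) g=2 f=9, (3,4) g=1 f=7, (3,6) g=1 f=9, (4,5) g=1 f=9]; closed=[(0,3), (0,4), (0,5), (1,5), (2,5), (3,5)]

step 1: expand (2,5) (f=7, h=6) → closed; open now [(1,5) g=2 f=7, (2,4) g=2 f=7, (2,6) g=2 f=9, (3,4) g=1 f=7, (3,6) g=1 f=9, (4,5) g=1 f=9]
step 2: expand (1,5) (f=7, h=5) → closed; open now [(0,5) g=3 f=7, (1,4) g=3 f=7, (2,4) g=2 f=7, (2,6) g=2 f=9, (3,4) g=1 f=7, (3,6) g=1 f=9, (4,5) g=1 f=9]
step 3: expand (0,5) (f=7, h=4) → closed; open now [(0,4) g=4 f=7, (0,6) g=4 f=9, (1,4) g=3 f=7, (2,4) g=2 f=7, (2,6) g=2 f=9, (3,4) g=1 f=7, (3,6) g=1 f=9, (4,5) g=1 f=9]
step 4: expand (0,4) (f=7, h=3) → closed; open now [(0,3) g=5 f=7, (0,6) g=4 f=9, (1,4) g=3 f=7, (2,4) g=2 f=7, (2,6) g=2 f=9, (3,4) g=1 f=7, (3,6) g=1 f=9, (4,5) g=1 f=9]
step 5: expand (0,3) (f=7, h=2) → closed; open now [(0,2) g=6 f=7, (0,6) g=4 f=9, (1,3) g=6 f=9, (1,4) g=3 f=7, (2,4) g=2 f=7, (2,6) g=2 f=9, (3,4) g=1 f=7, (3,6) g=1 f=9, (4,5) g=1 f=9]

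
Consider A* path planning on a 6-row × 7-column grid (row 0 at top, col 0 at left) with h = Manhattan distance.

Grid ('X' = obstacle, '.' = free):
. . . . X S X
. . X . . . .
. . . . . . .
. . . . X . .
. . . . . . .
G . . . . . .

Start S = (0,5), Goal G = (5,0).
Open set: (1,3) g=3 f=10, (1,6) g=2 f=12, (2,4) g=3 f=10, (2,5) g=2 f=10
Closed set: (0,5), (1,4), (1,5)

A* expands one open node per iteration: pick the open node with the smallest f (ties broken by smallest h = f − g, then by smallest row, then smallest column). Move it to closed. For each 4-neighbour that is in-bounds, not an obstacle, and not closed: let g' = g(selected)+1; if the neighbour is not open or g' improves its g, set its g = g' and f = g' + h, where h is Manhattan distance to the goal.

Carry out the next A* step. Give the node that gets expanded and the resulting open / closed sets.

expanded=(1,3); open=[(0,3) g=4 f=12, (1,6) g=2 f=12, (2,3) g=4 f=10, (2,4) g=3 f=10, (2,5) g=2 f=10]; closed=[(0,5), (1,3), (1,4), (1,5)]

step 1: expand (1,3) (f=10, h=7) → closed; open now [(0,3) g=4 f=12, (1,6) g=2 f=12, (2,3) g=4 f=10, (2,4) g=3 f=10, (2,5) g=2 f=10]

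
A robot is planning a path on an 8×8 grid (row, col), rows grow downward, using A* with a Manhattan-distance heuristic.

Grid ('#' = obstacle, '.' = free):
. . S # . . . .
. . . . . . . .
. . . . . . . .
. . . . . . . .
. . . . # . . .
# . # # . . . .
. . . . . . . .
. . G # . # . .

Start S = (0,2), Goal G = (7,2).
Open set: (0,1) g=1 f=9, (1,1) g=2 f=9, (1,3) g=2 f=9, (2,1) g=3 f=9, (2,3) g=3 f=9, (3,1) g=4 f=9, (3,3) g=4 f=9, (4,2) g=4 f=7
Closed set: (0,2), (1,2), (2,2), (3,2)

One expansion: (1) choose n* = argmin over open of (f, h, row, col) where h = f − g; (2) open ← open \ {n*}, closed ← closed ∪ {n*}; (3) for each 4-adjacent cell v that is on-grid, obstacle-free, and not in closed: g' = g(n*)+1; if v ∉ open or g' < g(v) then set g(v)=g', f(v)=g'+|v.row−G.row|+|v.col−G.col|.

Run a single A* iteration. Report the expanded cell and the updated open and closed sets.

expanded=(4,2); open=[(0,1) g=1 f=9, (1,1) g=2 f=9, (1,3) g=2 f=9, (2,1) g=3 f=9, (2,3) g=3 f=9, (3,1) g=4 f=9, (3,3) g=4 f=9, (4,1) g=5 f=9, (4,3) g=5 f=9]; closed=[(0,2), (1,2), (2,2), (3,2), (4,2)]

step 1: expand (4,2) (f=7, h=3) → closed; open now [(0,1) g=1 f=9, (1,1) g=2 f=9, (1,3) g=2 f=9, (2,1) g=3 f=9, (2,3) g=3 f=9, (3,1) g=4 f=9, (3,3) g=4 f=9, (4,1) g=5 f=9, (4,3) g=5 f=9]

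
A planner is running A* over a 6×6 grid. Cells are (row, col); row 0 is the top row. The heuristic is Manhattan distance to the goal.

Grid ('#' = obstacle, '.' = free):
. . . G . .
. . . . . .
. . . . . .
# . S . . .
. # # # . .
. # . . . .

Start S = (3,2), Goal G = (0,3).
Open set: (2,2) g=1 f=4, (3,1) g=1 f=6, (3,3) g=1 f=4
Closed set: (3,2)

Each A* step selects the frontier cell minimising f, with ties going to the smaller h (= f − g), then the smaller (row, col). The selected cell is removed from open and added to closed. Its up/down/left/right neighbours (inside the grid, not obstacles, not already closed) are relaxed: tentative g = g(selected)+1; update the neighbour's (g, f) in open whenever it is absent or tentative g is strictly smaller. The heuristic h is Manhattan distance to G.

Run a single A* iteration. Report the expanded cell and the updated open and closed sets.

step 1: expand (2,2) (f=4, h=3) → closed; open now [(1,2) g=2 f=4, (2,1) g=2 f=6, (2,3) g=2 f=4, (3,1) g=1 f=6, (3,3) g=1 f=4]

expanded=(2,2); open=[(1,2) g=2 f=4, (2,1) g=2 f=6, (2,3) g=2 f=4, (3,1) g=1 f=6, (3,3) g=1 f=4]; closed=[(2,2), (3,2)]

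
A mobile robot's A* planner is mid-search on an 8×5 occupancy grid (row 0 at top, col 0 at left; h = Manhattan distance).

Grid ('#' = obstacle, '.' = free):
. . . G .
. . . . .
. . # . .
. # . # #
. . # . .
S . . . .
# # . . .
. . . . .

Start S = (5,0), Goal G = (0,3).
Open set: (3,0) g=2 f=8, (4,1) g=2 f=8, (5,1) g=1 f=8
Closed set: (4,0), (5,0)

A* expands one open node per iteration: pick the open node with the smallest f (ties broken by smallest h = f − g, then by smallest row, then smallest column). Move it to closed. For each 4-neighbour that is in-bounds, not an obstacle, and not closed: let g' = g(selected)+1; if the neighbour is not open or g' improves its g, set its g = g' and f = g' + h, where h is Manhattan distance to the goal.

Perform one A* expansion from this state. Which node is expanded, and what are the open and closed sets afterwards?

expanded=(3,0); open=[(2,0) g=3 f=8, (4,1) g=2 f=8, (5,1) g=1 f=8]; closed=[(3,0), (4,0), (5,0)]

step 1: expand (3,0) (f=8, h=6) → closed; open now [(2,0) g=3 f=8, (4,1) g=2 f=8, (5,1) g=1 f=8]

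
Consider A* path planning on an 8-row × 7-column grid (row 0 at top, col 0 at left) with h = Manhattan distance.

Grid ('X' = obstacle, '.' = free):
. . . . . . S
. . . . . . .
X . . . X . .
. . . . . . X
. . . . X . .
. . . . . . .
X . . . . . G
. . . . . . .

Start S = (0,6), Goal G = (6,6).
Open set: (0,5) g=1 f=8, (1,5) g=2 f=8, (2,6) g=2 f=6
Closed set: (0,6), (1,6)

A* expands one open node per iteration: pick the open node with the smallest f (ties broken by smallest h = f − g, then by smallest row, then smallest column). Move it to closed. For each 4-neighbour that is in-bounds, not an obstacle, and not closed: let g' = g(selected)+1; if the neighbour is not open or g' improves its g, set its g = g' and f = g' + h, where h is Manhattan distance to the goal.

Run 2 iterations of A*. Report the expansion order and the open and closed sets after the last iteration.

step 1: expand (2,6) (f=6, h=4) → closed; open now [(0,5) g=1 f=8, (1,5) g=2 f=8, (2,5) g=3 f=8]
step 2: expand (2,5) (f=8, h=5) → closed; open now [(0,5) g=1 f=8, (1,5) g=2 f=8, (3,5) g=4 f=8]

order=[(2,6) → (2,5)]; open=[(0,5) g=1 f=8, (1,5) g=2 f=8, (3,5) g=4 f=8]; closed=[(0,6), (1,6), (2,5), (2,6)]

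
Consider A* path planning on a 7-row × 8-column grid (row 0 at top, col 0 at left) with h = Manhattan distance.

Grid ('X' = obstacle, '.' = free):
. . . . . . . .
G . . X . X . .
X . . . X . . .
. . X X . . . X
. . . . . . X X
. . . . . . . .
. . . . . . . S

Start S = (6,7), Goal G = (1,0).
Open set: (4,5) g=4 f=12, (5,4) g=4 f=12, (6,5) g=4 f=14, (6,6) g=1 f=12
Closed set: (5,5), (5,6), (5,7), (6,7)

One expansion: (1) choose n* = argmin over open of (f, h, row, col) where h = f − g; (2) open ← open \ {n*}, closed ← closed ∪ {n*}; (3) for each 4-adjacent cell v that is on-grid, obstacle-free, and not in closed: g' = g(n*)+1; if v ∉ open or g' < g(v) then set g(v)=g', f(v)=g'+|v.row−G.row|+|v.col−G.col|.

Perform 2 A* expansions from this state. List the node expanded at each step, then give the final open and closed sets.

step 1: expand (4,5) (f=12, h=8) → closed; open now [(3,5) g=5 f=12, (4,4) g=5 f=12, (5,4) g=4 f=12, (6,5) g=4 f=14, (6,6) g=1 f=12]
step 2: expand (3,5) (f=12, h=7) → closed; open now [(2,5) g=6 f=12, (3,4) g=6 f=12, (3,6) g=6 f=14, (4,4) g=5 f=12, (5,4) g=4 f=12, (6,5) g=4 f=14, (6,6) g=1 f=12]

order=[(4,5) → (3,5)]; open=[(2,5) g=6 f=12, (3,4) g=6 f=12, (3,6) g=6 f=14, (4,4) g=5 f=12, (5,4) g=4 f=12, (6,5) g=4 f=14, (6,6) g=1 f=12]; closed=[(3,5), (4,5), (5,5), (5,6), (5,7), (6,7)]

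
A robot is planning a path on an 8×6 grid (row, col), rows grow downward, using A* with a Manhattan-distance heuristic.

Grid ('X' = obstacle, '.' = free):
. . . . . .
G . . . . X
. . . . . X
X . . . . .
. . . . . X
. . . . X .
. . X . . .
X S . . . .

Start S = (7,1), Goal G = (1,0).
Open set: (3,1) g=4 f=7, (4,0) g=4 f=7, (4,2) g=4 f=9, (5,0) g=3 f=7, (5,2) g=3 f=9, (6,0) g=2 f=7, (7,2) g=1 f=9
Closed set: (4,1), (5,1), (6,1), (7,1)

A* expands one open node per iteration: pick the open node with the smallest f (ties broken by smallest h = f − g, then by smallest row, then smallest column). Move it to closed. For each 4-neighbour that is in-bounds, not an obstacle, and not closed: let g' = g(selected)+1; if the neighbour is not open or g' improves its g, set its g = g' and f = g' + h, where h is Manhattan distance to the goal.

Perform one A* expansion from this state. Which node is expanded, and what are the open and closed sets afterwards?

expanded=(3,1); open=[(2,1) g=5 f=7, (3,2) g=5 f=9, (4,0) g=4 f=7, (4,2) g=4 f=9, (5,0) g=3 f=7, (5,2) g=3 f=9, (6,0) g=2 f=7, (7,2) g=1 f=9]; closed=[(3,1), (4,1), (5,1), (6,1), (7,1)]

step 1: expand (3,1) (f=7, h=3) → closed; open now [(2,1) g=5 f=7, (3,2) g=5 f=9, (4,0) g=4 f=7, (4,2) g=4 f=9, (5,0) g=3 f=7, (5,2) g=3 f=9, (6,0) g=2 f=7, (7,2) g=1 f=9]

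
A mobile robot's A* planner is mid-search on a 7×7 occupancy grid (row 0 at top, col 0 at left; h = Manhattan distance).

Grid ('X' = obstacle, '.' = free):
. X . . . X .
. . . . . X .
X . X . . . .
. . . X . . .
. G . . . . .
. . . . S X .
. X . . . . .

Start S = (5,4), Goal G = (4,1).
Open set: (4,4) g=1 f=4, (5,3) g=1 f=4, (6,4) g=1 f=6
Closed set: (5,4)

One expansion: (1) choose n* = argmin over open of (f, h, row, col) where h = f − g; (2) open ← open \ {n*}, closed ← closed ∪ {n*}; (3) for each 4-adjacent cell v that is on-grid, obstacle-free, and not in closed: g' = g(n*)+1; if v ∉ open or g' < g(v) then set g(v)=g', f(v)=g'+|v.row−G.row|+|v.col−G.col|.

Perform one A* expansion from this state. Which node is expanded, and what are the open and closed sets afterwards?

expanded=(4,4); open=[(3,4) g=2 f=6, (4,3) g=2 f=4, (4,5) g=2 f=6, (5,3) g=1 f=4, (6,4) g=1 f=6]; closed=[(4,4), (5,4)]

step 1: expand (4,4) (f=4, h=3) → closed; open now [(3,4) g=2 f=6, (4,3) g=2 f=4, (4,5) g=2 f=6, (5,3) g=1 f=4, (6,4) g=1 f=6]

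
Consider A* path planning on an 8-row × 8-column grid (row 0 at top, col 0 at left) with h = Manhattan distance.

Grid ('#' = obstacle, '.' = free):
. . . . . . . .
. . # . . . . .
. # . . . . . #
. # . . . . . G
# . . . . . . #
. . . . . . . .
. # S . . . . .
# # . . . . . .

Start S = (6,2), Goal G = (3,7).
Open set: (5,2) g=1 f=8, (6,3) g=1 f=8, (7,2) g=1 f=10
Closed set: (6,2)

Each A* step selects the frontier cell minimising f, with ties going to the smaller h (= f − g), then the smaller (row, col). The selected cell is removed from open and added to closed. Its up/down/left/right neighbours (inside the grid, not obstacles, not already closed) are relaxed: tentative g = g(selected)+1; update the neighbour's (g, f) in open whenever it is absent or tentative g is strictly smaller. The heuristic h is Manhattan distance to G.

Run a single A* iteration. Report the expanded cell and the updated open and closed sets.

step 1: expand (5,2) (f=8, h=7) → closed; open now [(4,2) g=2 f=8, (5,1) g=2 f=10, (5,3) g=2 f=8, (6,3) g=1 f=8, (7,2) g=1 f=10]

expanded=(5,2); open=[(4,2) g=2 f=8, (5,1) g=2 f=10, (5,3) g=2 f=8, (6,3) g=1 f=8, (7,2) g=1 f=10]; closed=[(5,2), (6,2)]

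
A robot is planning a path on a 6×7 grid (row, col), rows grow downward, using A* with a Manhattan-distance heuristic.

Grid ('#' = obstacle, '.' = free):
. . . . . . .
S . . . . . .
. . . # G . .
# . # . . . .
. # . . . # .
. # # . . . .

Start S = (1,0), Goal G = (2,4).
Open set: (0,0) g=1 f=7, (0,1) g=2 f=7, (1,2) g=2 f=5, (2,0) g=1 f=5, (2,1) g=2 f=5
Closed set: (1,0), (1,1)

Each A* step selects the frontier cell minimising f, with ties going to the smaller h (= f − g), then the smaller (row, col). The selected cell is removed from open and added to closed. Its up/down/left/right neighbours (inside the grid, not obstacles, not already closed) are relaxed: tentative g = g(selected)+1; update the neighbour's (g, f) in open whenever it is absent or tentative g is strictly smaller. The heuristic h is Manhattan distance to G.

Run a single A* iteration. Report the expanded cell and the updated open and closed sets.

expanded=(1,2); open=[(0,0) g=1 f=7, (0,1) g=2 f=7, (0,2) g=3 f=7, (1,3) g=3 f=5, (2,0) g=1 f=5, (2,1) g=2 f=5, (2,2) g=3 f=5]; closed=[(1,0), (1,1), (1,2)]

step 1: expand (1,2) (f=5, h=3) → closed; open now [(0,0) g=1 f=7, (0,1) g=2 f=7, (0,2) g=3 f=7, (1,3) g=3 f=5, (2,0) g=1 f=5, (2,1) g=2 f=5, (2,2) g=3 f=5]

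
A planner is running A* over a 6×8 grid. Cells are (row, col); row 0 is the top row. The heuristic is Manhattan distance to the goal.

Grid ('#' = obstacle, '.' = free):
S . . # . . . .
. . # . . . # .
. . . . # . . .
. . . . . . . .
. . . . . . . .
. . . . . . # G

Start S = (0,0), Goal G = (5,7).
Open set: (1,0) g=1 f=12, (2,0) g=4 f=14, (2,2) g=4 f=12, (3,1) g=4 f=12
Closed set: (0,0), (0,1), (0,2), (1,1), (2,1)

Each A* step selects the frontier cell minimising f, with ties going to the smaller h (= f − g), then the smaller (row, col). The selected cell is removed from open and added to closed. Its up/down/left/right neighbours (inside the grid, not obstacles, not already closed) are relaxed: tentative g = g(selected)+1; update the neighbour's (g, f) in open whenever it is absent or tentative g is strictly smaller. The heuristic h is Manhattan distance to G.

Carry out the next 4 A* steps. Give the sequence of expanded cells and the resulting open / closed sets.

order=[(2,2) → (2,3) → (3,3) → (3,4)]; open=[(1,0) g=1 f=12, (1,3) g=6 f=14, (2,0) g=4 f=14, (3,1) g=4 f=12, (3,2) g=5 f=12, (3,5) g=8 f=12, (4,3) g=7 f=12, (4,4) g=8 f=12]; closed=[(0,0), (0,1), (0,2), (1,1), (2,1), (2,2), (2,3), (3,3), (3,4)]

step 1: expand (2,2) (f=12, h=8) → closed; open now [(1,0) g=1 f=12, (2,0) g=4 f=14, (2,3) g=5 f=12, (3,1) g=4 f=12, (3,2) g=5 f=12]
step 2: expand (2,3) (f=12, h=7) → closed; open now [(1,0) g=1 f=12, (1,3) g=6 f=14, (2,0) g=4 f=14, (3,1) g=4 f=12, (3,2) g=5 f=12, (3,3) g=6 f=12]
step 3: expand (3,3) (f=12, h=6) → closed; open now [(1,0) g=1 f=12, (1,3) g=6 f=14, (2,0) g=4 f=14, (3,1) g=4 f=12, (3,2) g=5 f=12, (3,4) g=7 f=12, (4,3) g=7 f=12]
step 4: expand (3,4) (f=12, h=5) → closed; open now [(1,0) g=1 f=12, (1,3) g=6 f=14, (2,0) g=4 f=14, (3,1) g=4 f=12, (3,2) g=5 f=12, (3,5) g=8 f=12, (4,3) g=7 f=12, (4,4) g=8 f=12]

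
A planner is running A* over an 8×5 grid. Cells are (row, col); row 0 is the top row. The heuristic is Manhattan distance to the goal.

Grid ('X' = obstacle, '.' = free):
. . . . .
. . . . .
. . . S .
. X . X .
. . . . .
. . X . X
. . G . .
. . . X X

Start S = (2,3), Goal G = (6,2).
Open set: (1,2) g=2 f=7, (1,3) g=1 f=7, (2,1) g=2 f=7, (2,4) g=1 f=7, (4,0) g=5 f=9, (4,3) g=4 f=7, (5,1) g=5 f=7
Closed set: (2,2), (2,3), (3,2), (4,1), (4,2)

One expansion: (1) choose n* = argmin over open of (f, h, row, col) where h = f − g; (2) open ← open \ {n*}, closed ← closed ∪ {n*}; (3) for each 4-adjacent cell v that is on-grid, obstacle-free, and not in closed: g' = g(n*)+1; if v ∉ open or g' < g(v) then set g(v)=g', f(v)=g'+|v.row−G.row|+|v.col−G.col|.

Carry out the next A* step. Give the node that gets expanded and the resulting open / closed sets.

expanded=(5,1); open=[(1,2) g=2 f=7, (1,3) g=1 f=7, (2,1) g=2 f=7, (2,4) g=1 f=7, (4,0) g=5 f=9, (4,3) g=4 f=7, (5,0) g=6 f=9, (6,1) g=6 f=7]; closed=[(2,2), (2,3), (3,2), (4,1), (4,2), (5,1)]

step 1: expand (5,1) (f=7, h=2) → closed; open now [(1,2) g=2 f=7, (1,3) g=1 f=7, (2,1) g=2 f=7, (2,4) g=1 f=7, (4,0) g=5 f=9, (4,3) g=4 f=7, (5,0) g=6 f=9, (6,1) g=6 f=7]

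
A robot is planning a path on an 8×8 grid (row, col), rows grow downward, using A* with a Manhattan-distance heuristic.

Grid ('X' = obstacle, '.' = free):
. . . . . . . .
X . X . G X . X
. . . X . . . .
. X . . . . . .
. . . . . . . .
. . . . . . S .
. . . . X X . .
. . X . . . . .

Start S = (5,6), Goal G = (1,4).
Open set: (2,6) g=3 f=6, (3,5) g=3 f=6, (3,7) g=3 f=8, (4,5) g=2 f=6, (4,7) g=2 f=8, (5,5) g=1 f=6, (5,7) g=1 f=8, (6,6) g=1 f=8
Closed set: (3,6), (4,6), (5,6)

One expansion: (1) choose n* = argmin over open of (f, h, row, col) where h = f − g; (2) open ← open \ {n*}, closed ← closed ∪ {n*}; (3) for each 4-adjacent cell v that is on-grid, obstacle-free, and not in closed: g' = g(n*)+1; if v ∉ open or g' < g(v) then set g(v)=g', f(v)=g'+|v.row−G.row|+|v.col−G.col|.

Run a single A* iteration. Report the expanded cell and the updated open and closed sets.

expanded=(2,6); open=[(1,6) g=4 f=6, (2,5) g=4 f=6, (2,7) g=4 f=8, (3,5) g=3 f=6, (3,7) g=3 f=8, (4,5) g=2 f=6, (4,7) g=2 f=8, (5,5) g=1 f=6, (5,7) g=1 f=8, (6,6) g=1 f=8]; closed=[(2,6), (3,6), (4,6), (5,6)]

step 1: expand (2,6) (f=6, h=3) → closed; open now [(1,6) g=4 f=6, (2,5) g=4 f=6, (2,7) g=4 f=8, (3,5) g=3 f=6, (3,7) g=3 f=8, (4,5) g=2 f=6, (4,7) g=2 f=8, (5,5) g=1 f=6, (5,7) g=1 f=8, (6,6) g=1 f=8]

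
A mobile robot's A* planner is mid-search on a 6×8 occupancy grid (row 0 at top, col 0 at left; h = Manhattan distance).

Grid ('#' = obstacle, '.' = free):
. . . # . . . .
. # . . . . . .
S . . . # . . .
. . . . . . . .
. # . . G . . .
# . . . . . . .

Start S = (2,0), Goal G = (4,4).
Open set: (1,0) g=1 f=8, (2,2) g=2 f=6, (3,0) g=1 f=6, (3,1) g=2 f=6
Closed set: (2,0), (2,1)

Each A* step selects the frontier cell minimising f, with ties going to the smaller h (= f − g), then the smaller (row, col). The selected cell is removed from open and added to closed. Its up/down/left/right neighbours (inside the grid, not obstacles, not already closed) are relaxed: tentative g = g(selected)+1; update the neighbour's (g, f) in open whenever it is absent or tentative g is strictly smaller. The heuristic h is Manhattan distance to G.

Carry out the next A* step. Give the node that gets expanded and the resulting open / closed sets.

expanded=(2,2); open=[(1,0) g=1 f=8, (1,2) g=3 f=8, (2,3) g=3 f=6, (3,0) g=1 f=6, (3,1) g=2 f=6, (3,2) g=3 f=6]; closed=[(2,0), (2,1), (2,2)]

step 1: expand (2,2) (f=6, h=4) → closed; open now [(1,0) g=1 f=8, (1,2) g=3 f=8, (2,3) g=3 f=6, (3,0) g=1 f=6, (3,1) g=2 f=6, (3,2) g=3 f=6]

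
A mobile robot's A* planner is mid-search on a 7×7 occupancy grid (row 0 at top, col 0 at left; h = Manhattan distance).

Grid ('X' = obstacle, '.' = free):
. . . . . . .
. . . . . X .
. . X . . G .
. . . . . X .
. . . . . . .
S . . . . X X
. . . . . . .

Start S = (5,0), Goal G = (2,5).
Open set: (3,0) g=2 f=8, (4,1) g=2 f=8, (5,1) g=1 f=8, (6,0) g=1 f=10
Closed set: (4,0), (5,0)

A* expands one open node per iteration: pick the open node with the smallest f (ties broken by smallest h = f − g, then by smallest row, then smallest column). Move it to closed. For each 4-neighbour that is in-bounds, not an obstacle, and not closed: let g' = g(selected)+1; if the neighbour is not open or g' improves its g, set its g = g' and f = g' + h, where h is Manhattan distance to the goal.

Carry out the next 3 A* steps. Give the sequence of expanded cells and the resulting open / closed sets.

step 1: expand (3,0) (f=8, h=6) → closed; open now [(2,0) g=3 f=8, (3,1) g=3 f=8, (4,1) g=2 f=8, (5,1) g=1 f=8, (6,0) g=1 f=10]
step 2: expand (2,0) (f=8, h=5) → closed; open now [(1,0) g=4 f=10, (2,1) g=4 f=8, (3,1) g=3 f=8, (4,1) g=2 f=8, (5,1) g=1 f=8, (6,0) g=1 f=10]
step 3: expand (2,1) (f=8, h=4) → closed; open now [(1,0) g=4 f=10, (1,1) g=5 f=10, (3,1) g=3 f=8, (4,1) g=2 f=8, (5,1) g=1 f=8, (6,0) g=1 f=10]

order=[(3,0) → (2,0) → (2,1)]; open=[(1,0) g=4 f=10, (1,1) g=5 f=10, (3,1) g=3 f=8, (4,1) g=2 f=8, (5,1) g=1 f=8, (6,0) g=1 f=10]; closed=[(2,0), (2,1), (3,0), (4,0), (5,0)]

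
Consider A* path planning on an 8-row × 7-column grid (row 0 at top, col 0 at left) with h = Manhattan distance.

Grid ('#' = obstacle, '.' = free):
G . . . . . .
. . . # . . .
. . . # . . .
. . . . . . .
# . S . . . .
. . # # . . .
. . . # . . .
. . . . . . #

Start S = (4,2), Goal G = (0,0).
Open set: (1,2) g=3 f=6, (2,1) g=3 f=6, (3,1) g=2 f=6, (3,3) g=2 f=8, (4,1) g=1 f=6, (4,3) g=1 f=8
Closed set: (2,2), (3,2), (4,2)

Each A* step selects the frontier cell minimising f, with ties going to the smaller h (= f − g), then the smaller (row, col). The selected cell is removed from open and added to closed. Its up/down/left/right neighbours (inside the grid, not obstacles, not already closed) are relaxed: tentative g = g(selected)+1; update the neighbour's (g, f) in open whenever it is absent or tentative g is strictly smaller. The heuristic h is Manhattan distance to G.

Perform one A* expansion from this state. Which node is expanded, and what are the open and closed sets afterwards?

step 1: expand (1,2) (f=6, h=3) → closed; open now [(0,2) g=4 f=6, (1,1) g=4 f=6, (2,1) g=3 f=6, (3,1) g=2 f=6, (3,3) g=2 f=8, (4,1) g=1 f=6, (4,3) g=1 f=8]

expanded=(1,2); open=[(0,2) g=4 f=6, (1,1) g=4 f=6, (2,1) g=3 f=6, (3,1) g=2 f=6, (3,3) g=2 f=8, (4,1) g=1 f=6, (4,3) g=1 f=8]; closed=[(1,2), (2,2), (3,2), (4,2)]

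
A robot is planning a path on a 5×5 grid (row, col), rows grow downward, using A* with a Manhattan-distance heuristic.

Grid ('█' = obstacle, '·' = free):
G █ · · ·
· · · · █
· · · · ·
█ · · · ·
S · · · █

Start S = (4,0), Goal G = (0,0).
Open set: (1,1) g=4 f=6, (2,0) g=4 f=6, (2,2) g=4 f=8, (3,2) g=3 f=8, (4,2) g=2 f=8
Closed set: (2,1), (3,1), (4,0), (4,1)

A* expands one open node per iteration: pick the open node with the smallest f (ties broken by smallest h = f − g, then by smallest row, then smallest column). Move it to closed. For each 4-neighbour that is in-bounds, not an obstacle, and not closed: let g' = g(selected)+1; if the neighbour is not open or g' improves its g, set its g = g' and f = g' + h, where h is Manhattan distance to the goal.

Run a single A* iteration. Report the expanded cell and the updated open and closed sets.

expanded=(1,1); open=[(1,0) g=5 f=6, (1,2) g=5 f=8, (2,0) g=4 f=6, (2,2) g=4 f=8, (3,2) g=3 f=8, (4,2) g=2 f=8]; closed=[(1,1), (2,1), (3,1), (4,0), (4,1)]

step 1: expand (1,1) (f=6, h=2) → closed; open now [(1,0) g=5 f=6, (1,2) g=5 f=8, (2,0) g=4 f=6, (2,2) g=4 f=8, (3,2) g=3 f=8, (4,2) g=2 f=8]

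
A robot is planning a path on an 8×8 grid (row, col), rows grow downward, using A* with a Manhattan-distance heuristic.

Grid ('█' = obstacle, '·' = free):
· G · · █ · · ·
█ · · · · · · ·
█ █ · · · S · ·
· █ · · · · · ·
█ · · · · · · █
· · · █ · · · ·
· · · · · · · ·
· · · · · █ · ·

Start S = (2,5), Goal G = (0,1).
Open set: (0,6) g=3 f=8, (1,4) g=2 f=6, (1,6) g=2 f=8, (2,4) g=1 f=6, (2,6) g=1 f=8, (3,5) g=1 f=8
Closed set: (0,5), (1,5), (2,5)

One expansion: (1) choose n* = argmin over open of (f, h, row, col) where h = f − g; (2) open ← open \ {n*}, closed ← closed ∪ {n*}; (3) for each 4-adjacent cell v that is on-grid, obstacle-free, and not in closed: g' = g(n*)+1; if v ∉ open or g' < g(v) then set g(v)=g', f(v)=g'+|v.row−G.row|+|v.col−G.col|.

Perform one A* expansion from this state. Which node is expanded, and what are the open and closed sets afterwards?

expanded=(1,4); open=[(0,6) g=3 f=8, (1,3) g=3 f=6, (1,6) g=2 f=8, (2,4) g=1 f=6, (2,6) g=1 f=8, (3,5) g=1 f=8]; closed=[(0,5), (1,4), (1,5), (2,5)]

step 1: expand (1,4) (f=6, h=4) → closed; open now [(0,6) g=3 f=8, (1,3) g=3 f=6, (1,6) g=2 f=8, (2,4) g=1 f=6, (2,6) g=1 f=8, (3,5) g=1 f=8]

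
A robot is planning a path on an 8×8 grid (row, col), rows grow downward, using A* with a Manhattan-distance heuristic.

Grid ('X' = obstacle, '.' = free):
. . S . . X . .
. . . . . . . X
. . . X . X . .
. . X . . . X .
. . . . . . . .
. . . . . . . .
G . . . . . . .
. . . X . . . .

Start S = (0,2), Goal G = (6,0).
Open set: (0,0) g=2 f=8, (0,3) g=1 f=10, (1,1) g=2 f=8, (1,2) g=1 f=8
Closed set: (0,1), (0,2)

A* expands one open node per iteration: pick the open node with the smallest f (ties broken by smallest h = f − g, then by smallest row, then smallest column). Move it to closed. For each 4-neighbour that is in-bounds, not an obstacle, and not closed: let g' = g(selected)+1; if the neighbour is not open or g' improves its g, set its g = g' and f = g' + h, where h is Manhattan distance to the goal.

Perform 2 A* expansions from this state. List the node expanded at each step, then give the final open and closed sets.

order=[(0,0) → (1,0)]; open=[(0,3) g=1 f=10, (1,1) g=2 f=8, (1,2) g=1 f=8, (2,0) g=4 f=8]; closed=[(0,0), (0,1), (0,2), (1,0)]

step 1: expand (0,0) (f=8, h=6) → closed; open now [(0,3) g=1 f=10, (1,0) g=3 f=8, (1,1) g=2 f=8, (1,2) g=1 f=8]
step 2: expand (1,0) (f=8, h=5) → closed; open now [(0,3) g=1 f=10, (1,1) g=2 f=8, (1,2) g=1 f=8, (2,0) g=4 f=8]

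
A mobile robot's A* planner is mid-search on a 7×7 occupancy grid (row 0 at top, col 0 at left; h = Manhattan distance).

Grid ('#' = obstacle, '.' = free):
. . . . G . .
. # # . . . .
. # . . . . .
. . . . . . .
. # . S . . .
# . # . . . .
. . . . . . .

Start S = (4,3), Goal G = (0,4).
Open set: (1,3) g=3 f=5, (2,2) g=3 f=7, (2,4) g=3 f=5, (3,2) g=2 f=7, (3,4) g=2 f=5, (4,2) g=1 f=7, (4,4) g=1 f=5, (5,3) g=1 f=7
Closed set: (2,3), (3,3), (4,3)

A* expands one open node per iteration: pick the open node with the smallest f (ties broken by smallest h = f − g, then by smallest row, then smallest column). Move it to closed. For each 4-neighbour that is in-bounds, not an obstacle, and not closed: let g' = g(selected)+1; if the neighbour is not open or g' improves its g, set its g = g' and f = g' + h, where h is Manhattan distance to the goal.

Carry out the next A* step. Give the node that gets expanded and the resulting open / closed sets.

step 1: expand (1,3) (f=5, h=2) → closed; open now [(0,3) g=4 f=5, (1,4) g=4 f=5, (2,2) g=3 f=7, (2,4) g=3 f=5, (3,2) g=2 f=7, (3,4) g=2 f=5, (4,2) g=1 f=7, (4,4) g=1 f=5, (5,3) g=1 f=7]

expanded=(1,3); open=[(0,3) g=4 f=5, (1,4) g=4 f=5, (2,2) g=3 f=7, (2,4) g=3 f=5, (3,2) g=2 f=7, (3,4) g=2 f=5, (4,2) g=1 f=7, (4,4) g=1 f=5, (5,3) g=1 f=7]; closed=[(1,3), (2,3), (3,3), (4,3)]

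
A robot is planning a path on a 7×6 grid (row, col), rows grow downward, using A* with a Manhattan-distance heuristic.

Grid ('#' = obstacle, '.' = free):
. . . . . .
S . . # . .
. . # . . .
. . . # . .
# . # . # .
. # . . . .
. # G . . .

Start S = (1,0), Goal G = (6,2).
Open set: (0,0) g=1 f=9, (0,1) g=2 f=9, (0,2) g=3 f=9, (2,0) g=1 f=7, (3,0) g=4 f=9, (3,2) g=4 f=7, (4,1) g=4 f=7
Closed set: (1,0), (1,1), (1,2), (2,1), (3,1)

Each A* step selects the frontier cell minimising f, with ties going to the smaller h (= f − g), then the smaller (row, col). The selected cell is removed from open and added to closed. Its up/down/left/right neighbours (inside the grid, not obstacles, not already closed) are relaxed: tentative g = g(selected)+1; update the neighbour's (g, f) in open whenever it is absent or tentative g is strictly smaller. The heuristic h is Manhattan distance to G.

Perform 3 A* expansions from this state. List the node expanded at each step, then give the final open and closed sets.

step 1: expand (3,2) (f=7, h=3) → closed; open now [(0,0) g=1 f=9, (0,1) g=2 f=9, (0,2) g=3 f=9, (2,0) g=1 f=7, (3,0) g=4 f=9, (4,1) g=4 f=7]
step 2: expand (4,1) (f=7, h=3) → closed; open now [(0,0) g=1 f=9, (0,1) g=2 f=9, (0,2) g=3 f=9, (2,0) g=1 f=7, (3,0) g=4 f=9]
step 3: expand (2,0) (f=7, h=6) → closed; open now [(0,0) g=1 f=9, (0,1) g=2 f=9, (0,2) g=3 f=9, (3,0) g=2 f=7]

order=[(3,2) → (4,1) → (2,0)]; open=[(0,0) g=1 f=9, (0,1) g=2 f=9, (0,2) g=3 f=9, (3,0) g=2 f=7]; closed=[(1,0), (1,1), (1,2), (2,0), (2,1), (3,1), (3,2), (4,1)]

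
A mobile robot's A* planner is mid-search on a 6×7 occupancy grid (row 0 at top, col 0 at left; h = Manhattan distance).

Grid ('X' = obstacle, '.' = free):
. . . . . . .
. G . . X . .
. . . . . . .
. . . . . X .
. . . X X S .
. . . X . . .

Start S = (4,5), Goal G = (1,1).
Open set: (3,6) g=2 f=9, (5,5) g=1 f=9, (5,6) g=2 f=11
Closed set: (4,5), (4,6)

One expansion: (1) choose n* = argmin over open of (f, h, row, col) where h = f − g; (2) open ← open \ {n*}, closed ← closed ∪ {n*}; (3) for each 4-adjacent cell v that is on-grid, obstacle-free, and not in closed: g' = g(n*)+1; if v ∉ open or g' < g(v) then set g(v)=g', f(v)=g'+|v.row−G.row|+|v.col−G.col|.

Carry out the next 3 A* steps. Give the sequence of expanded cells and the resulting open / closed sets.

order=[(3,6) → (2,6) → (1,6)]; open=[(0,6) g=5 f=11, (1,5) g=5 f=9, (2,5) g=4 f=9, (5,5) g=1 f=9, (5,6) g=2 f=11]; closed=[(1,6), (2,6), (3,6), (4,5), (4,6)]

step 1: expand (3,6) (f=9, h=7) → closed; open now [(2,6) g=3 f=9, (5,5) g=1 f=9, (5,6) g=2 f=11]
step 2: expand (2,6) (f=9, h=6) → closed; open now [(1,6) g=4 f=9, (2,5) g=4 f=9, (5,5) g=1 f=9, (5,6) g=2 f=11]
step 3: expand (1,6) (f=9, h=5) → closed; open now [(0,6) g=5 f=11, (1,5) g=5 f=9, (2,5) g=4 f=9, (5,5) g=1 f=9, (5,6) g=2 f=11]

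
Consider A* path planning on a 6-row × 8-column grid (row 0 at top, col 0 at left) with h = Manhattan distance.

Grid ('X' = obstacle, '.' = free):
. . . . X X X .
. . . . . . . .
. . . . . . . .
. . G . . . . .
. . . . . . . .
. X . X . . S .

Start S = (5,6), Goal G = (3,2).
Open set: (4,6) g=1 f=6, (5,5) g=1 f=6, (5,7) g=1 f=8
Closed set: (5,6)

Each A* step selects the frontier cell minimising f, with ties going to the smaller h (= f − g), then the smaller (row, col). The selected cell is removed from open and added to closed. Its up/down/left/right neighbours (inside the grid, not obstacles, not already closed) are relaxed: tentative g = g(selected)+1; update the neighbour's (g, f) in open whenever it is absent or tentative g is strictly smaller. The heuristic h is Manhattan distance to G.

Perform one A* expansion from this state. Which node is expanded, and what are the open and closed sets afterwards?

expanded=(4,6); open=[(3,6) g=2 f=6, (4,5) g=2 f=6, (4,7) g=2 f=8, (5,5) g=1 f=6, (5,7) g=1 f=8]; closed=[(4,6), (5,6)]

step 1: expand (4,6) (f=6, h=5) → closed; open now [(3,6) g=2 f=6, (4,5) g=2 f=6, (4,7) g=2 f=8, (5,5) g=1 f=6, (5,7) g=1 f=8]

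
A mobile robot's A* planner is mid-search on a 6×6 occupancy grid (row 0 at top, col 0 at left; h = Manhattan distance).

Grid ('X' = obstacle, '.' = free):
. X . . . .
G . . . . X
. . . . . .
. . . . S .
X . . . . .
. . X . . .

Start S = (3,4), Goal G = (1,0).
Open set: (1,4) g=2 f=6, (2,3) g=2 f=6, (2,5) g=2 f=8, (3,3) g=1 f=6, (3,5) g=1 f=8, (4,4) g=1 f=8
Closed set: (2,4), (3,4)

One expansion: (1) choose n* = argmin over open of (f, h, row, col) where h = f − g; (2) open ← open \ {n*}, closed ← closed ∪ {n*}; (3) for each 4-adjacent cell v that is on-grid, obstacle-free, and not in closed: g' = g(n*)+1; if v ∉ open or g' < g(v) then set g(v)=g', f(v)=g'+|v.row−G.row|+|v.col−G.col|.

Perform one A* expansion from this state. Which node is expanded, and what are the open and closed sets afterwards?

expanded=(1,4); open=[(0,4) g=3 f=8, (1,3) g=3 f=6, (2,3) g=2 f=6, (2,5) g=2 f=8, (3,3) g=1 f=6, (3,5) g=1 f=8, (4,4) g=1 f=8]; closed=[(1,4), (2,4), (3,4)]

step 1: expand (1,4) (f=6, h=4) → closed; open now [(0,4) g=3 f=8, (1,3) g=3 f=6, (2,3) g=2 f=6, (2,5) g=2 f=8, (3,3) g=1 f=6, (3,5) g=1 f=8, (4,4) g=1 f=8]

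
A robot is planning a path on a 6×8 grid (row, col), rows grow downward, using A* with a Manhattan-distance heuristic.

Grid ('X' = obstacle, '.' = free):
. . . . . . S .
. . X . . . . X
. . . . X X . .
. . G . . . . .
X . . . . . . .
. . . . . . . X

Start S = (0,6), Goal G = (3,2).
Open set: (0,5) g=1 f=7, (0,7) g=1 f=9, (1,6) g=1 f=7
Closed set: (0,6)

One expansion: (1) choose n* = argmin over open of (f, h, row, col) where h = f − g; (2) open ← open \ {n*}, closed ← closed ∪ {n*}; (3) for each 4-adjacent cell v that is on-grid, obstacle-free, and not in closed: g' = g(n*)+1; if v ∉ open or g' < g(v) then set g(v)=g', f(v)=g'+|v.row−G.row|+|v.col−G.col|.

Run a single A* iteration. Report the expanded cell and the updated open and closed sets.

expanded=(0,5); open=[(0,4) g=2 f=7, (0,7) g=1 f=9, (1,5) g=2 f=7, (1,6) g=1 f=7]; closed=[(0,5), (0,6)]

step 1: expand (0,5) (f=7, h=6) → closed; open now [(0,4) g=2 f=7, (0,7) g=1 f=9, (1,5) g=2 f=7, (1,6) g=1 f=7]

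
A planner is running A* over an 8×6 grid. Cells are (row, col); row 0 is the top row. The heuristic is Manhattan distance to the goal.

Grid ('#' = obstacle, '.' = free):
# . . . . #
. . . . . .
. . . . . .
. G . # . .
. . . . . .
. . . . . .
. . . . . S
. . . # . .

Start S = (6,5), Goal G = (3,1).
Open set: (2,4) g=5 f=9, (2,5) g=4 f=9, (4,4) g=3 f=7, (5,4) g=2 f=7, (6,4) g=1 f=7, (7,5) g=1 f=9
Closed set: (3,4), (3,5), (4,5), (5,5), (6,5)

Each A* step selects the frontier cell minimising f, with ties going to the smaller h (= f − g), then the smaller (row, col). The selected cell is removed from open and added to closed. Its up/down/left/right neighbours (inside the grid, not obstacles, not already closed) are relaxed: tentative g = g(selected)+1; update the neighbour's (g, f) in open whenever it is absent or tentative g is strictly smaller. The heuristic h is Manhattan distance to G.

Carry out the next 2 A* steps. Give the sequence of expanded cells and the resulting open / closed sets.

order=[(4,4) → (4,3)]; open=[(2,4) g=5 f=9, (2,5) g=4 f=9, (4,2) g=5 f=7, (5,3) g=5 f=9, (5,4) g=2 f=7, (6,4) g=1 f=7, (7,5) g=1 f=9]; closed=[(3,4), (3,5), (4,3), (4,4), (4,5), (5,5), (6,5)]

step 1: expand (4,4) (f=7, h=4) → closed; open now [(2,4) g=5 f=9, (2,5) g=4 f=9, (4,3) g=4 f=7, (5,4) g=2 f=7, (6,4) g=1 f=7, (7,5) g=1 f=9]
step 2: expand (4,3) (f=7, h=3) → closed; open now [(2,4) g=5 f=9, (2,5) g=4 f=9, (4,2) g=5 f=7, (5,3) g=5 f=9, (5,4) g=2 f=7, (6,4) g=1 f=7, (7,5) g=1 f=9]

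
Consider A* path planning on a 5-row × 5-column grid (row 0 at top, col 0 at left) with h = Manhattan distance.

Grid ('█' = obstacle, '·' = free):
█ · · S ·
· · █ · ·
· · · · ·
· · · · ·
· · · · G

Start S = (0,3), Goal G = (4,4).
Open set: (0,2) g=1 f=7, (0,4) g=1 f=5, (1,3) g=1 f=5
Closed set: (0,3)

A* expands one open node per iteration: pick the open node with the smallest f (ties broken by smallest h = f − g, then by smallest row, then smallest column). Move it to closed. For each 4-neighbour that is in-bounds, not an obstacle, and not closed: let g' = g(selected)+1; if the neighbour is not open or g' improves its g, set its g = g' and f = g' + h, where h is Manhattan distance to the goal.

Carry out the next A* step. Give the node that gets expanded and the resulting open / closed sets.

expanded=(0,4); open=[(0,2) g=1 f=7, (1,3) g=1 f=5, (1,4) g=2 f=5]; closed=[(0,3), (0,4)]

step 1: expand (0,4) (f=5, h=4) → closed; open now [(0,2) g=1 f=7, (1,3) g=1 f=5, (1,4) g=2 f=5]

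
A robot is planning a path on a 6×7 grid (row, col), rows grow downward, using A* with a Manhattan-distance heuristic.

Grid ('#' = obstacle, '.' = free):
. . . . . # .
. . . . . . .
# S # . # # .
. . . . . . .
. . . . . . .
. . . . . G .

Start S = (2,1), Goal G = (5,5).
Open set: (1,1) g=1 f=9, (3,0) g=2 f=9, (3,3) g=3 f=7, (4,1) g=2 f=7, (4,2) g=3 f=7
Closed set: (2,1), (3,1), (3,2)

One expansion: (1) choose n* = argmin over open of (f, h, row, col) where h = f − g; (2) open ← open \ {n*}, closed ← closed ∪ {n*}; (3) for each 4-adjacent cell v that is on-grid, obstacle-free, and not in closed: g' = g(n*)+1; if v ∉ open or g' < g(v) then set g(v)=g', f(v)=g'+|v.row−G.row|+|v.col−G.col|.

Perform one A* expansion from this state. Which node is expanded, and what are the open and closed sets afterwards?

expanded=(3,3); open=[(1,1) g=1 f=9, (2,3) g=4 f=9, (3,0) g=2 f=9, (3,4) g=4 f=7, (4,1) g=2 f=7, (4,2) g=3 f=7, (4,3) g=4 f=7]; closed=[(2,1), (3,1), (3,2), (3,3)]

step 1: expand (3,3) (f=7, h=4) → closed; open now [(1,1) g=1 f=9, (2,3) g=4 f=9, (3,0) g=2 f=9, (3,4) g=4 f=7, (4,1) g=2 f=7, (4,2) g=3 f=7, (4,3) g=4 f=7]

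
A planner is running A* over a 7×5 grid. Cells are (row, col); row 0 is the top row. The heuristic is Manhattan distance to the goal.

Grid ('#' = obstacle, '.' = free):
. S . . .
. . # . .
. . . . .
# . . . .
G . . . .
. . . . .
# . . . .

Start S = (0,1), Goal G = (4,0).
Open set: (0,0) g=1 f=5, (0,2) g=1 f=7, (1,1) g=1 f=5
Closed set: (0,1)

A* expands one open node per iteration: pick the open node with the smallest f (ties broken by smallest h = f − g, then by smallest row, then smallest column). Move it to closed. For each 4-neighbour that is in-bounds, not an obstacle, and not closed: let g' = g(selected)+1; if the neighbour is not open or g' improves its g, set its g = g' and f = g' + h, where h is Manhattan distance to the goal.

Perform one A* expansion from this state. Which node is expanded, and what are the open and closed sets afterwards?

expanded=(0,0); open=[(0,2) g=1 f=7, (1,0) g=2 f=5, (1,1) g=1 f=5]; closed=[(0,0), (0,1)]

step 1: expand (0,0) (f=5, h=4) → closed; open now [(0,2) g=1 f=7, (1,0) g=2 f=5, (1,1) g=1 f=5]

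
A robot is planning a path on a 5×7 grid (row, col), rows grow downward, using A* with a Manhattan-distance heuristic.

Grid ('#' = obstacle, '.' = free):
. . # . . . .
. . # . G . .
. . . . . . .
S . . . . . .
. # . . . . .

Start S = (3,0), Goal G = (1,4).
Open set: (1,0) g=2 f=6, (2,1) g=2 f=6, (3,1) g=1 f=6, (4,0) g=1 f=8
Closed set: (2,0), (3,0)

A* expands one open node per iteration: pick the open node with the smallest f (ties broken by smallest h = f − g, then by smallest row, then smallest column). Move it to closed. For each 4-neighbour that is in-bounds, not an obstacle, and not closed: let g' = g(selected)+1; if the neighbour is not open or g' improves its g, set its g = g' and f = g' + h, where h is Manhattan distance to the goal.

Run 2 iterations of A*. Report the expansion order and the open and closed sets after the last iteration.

order=[(1,0) → (1,1)]; open=[(0,0) g=3 f=8, (0,1) g=4 f=8, (2,1) g=2 f=6, (3,1) g=1 f=6, (4,0) g=1 f=8]; closed=[(1,0), (1,1), (2,0), (3,0)]

step 1: expand (1,0) (f=6, h=4) → closed; open now [(0,0) g=3 f=8, (1,1) g=3 f=6, (2,1) g=2 f=6, (3,1) g=1 f=6, (4,0) g=1 f=8]
step 2: expand (1,1) (f=6, h=3) → closed; open now [(0,0) g=3 f=8, (0,1) g=4 f=8, (2,1) g=2 f=6, (3,1) g=1 f=6, (4,0) g=1 f=8]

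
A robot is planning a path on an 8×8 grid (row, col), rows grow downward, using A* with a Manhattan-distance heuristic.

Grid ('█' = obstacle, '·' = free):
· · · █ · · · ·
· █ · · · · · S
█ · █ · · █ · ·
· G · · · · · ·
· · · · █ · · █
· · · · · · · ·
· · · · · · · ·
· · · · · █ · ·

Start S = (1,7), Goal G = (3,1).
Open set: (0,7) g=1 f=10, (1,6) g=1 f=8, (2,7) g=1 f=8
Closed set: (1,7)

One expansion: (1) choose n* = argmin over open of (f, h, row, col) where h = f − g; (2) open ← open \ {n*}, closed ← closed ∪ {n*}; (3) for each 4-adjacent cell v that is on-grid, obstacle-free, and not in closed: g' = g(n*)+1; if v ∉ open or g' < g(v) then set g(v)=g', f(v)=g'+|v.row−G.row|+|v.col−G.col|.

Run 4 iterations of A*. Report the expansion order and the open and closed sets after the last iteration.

step 1: expand (1,6) (f=8, h=7) → closed; open now [(0,6) g=2 f=10, (0,7) g=1 f=10, (1,5) g=2 f=8, (2,6) g=2 f=8, (2,7) g=1 f=8]
step 2: expand (1,5) (f=8, h=6) → closed; open now [(0,5) g=3 f=10, (0,6) g=2 f=10, (0,7) g=1 f=10, (1,4) g=3 f=8, (2,6) g=2 f=8, (2,7) g=1 f=8]
step 3: expand (1,4) (f=8, h=5) → closed; open now [(0,4) g=4 f=10, (0,5) g=3 f=10, (0,6) g=2 f=10, (0,7) g=1 f=10, (1,3) g=4 f=8, (2,4) g=4 f=8, (2,6) g=2 f=8, (2,7) g=1 f=8]
step 4: expand (1,3) (f=8, h=4) → closed; open now [(0,4) g=4 f=10, (0,5) g=3 f=10, (0,6) g=2 f=10, (0,7) g=1 f=10, (1,2) g=5 f=8, (2,3) g=5 f=8, (2,4) g=4 f=8, (2,6) g=2 f=8, (2,7) g=1 f=8]

order=[(1,6) → (1,5) → (1,4) → (1,3)]; open=[(0,4) g=4 f=10, (0,5) g=3 f=10, (0,6) g=2 f=10, (0,7) g=1 f=10, (1,2) g=5 f=8, (2,3) g=5 f=8, (2,4) g=4 f=8, (2,6) g=2 f=8, (2,7) g=1 f=8]; closed=[(1,3), (1,4), (1,5), (1,6), (1,7)]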